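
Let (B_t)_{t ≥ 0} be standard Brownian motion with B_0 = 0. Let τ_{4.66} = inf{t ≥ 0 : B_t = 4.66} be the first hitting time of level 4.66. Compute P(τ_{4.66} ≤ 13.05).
P(τ_{4.66} ≤ 13.05) = 2(1 − Φ(4.66/√13.05)) = 2(1 − Φ(1.2900)) ≈ 0.1971

By the reflection principle for standard BM, P(τ_b ≤ t) = 2 · P(B_t ≥ b). Since B_t ~ N(0, t), P(B_t ≥ 4.66) = 1 − Φ(4.66/√t) = 1 − Φ(4.66/√13.05) = 1 − Φ(1.2900) ≈ 0.09853. Doubling: P(τ_{4.66} ≤ 13.05) ≈ 2 · 0.09853 = 0.19706 ≈ 0.1971.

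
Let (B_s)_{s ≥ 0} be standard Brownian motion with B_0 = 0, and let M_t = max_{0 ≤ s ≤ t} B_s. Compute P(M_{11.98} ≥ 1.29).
P(M_{11.98} ≥ 1.29) = 2·P(B_{11.98} ≥ 1.29) = 2(1 − Φ(1.29/√11.98)) ≈ 0.7094

By the reflection principle for Brownian motion, P(M_t ≥ a) = 2 · P(B_t ≥ a) for a ≥ 0. Since B_t ~ N(0, t), P(B_t ≥ 1.29) = 1 − Φ(1.29/√t) = 1 − Φ(1.29/√11.98) = 1 − Φ(0.3727). So
  P(M_{11.98} ≥ 1.29) = 2(1 − Φ(0.3727)) ≈ 0.7094.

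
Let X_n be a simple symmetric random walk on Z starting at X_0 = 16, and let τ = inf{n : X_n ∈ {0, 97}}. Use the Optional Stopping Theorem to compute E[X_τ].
E[X_τ] = 16

X_n is a martingale and τ is a bounded-mean stopping time (indeed τ is finite a.s. with bounded expectation since the walk is in a bounded region). By the OST, E[X_τ] = E[X_0] = 16. Equivalently: E[X_τ] = 97 · P(hit 97 first) + 0 · P(hit 0 first) = 97 · (16/97) = 16.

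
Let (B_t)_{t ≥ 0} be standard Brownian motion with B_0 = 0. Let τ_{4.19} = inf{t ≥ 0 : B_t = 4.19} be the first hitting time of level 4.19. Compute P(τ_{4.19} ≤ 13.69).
P(τ_{4.19} ≤ 13.69) = 2(1 − Φ(4.19/√13.69)) = 2(1 − Φ(1.1324)) ≈ 0.2575

By the reflection principle for standard BM, P(τ_b ≤ t) = 2 · P(B_t ≥ b). Since B_t ~ N(0, t), P(B_t ≥ 4.19) = 1 − Φ(4.19/√t) = 1 − Φ(4.19/√13.69) = 1 − Φ(1.1324) ≈ 0.12873. Doubling: P(τ_{4.19} ≤ 13.69) ≈ 2 · 0.12873 = 0.25746 ≈ 0.2575.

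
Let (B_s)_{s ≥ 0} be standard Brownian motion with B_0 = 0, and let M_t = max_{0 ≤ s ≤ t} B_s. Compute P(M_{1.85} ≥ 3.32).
P(M_{1.85} ≥ 3.32) = 2·P(B_{1.85} ≥ 3.32) = 2(1 − Φ(3.32/√1.85)) ≈ 0.0147

By the reflection principle for Brownian motion, P(M_t ≥ a) = 2 · P(B_t ≥ a) for a ≥ 0. Since B_t ~ N(0, t), P(B_t ≥ 3.32) = 1 − Φ(3.32/√t) = 1 − Φ(3.32/√1.85) = 1 − Φ(2.4409). So
  P(M_{1.85} ≥ 3.32) = 2(1 − Φ(2.4409)) ≈ 0.0147.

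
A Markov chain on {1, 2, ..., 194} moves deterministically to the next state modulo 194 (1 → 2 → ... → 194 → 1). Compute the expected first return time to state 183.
E[T_183 | X_0 = 183] = 194

The chain cycles deterministically, so starting at state 183 it returns in exactly 194 steps. Equivalently, the stationary distribution is uniform π_j = 1/194 for every state j, so by Kac's formula E[T_183] = 1/π_183 = 194.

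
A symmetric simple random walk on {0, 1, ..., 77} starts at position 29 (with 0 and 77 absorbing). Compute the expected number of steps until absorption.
E[τ | X_0 = 29] = 1392

Let v_k = E[τ | X_0 = k]. Boundary: v_0 = v_77 = 0. Recurrence: v_k = 1 + (v_{k-1} + v_{k+1})/2 for 1 ≤ k ≤ 76. The particular solution to v_k − (v_{k-1} + v_{k+1})/2 = 1 is v_k = −k^2. Adding homogeneous solution A + B k and matching boundaries gives v_k = k (77 − k). Substituting k = 29: v_29 = 29 · 48 = 1392.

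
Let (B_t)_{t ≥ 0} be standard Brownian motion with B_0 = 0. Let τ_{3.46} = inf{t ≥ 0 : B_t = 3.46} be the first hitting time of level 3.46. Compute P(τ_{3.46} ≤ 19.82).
P(τ_{3.46} ≤ 19.82) = 2(1 − Φ(3.46/√19.82)) = 2(1 − Φ(0.7772)) ≈ 0.4370

By the reflection principle for standard BM, P(τ_b ≤ t) = 2 · P(B_t ≥ b). Since B_t ~ N(0, t), P(B_t ≥ 3.46) = 1 − Φ(3.46/√t) = 1 − Φ(3.46/√19.82) = 1 − Φ(0.7772) ≈ 0.21852. Doubling: P(τ_{3.46} ≤ 19.82) ≈ 2 · 0.21852 = 0.43704 ≈ 0.4370.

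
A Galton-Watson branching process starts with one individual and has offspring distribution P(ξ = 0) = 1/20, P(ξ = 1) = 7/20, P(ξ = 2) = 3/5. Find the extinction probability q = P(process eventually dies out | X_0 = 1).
q = 1/12

The pgf is f(s) = 1/20 + 7/20·s + 3/5·s². The extinction probability q is the smallest fixed point of f in [0, 1]. Setting s = f(s):
  3/5·s² + (7/20 − 1)·s + 1/20 = 0
  3/5·s² − (1/20 + 3/5)·s + 1/20 = 0
which factors as (s − 1)·(3/5·s − 1/20) = 0, giving roots s = 1 and s = (1/20)/(3/5) = 1/12.
Mean offspring μ = 7/20 + 2·3/5 = 31/20 > 1 (supercritical), so q < 1. The extinction probability is the smaller root: q = (1/20)/(3/5) = 1/12.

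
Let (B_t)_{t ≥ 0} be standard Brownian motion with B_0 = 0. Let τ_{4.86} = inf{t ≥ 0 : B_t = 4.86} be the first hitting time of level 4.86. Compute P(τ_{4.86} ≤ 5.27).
P(τ_{4.86} ≤ 5.27) = 2(1 − Φ(4.86/√5.27)) = 2(1 − Φ(2.1170)) ≈ 0.0343

By the reflection principle for standard BM, P(τ_b ≤ t) = 2 · P(B_t ≥ b). Since B_t ~ N(0, t), P(B_t ≥ 4.86) = 1 − Φ(4.86/√t) = 1 − Φ(4.86/√5.27) = 1 − Φ(2.1170) ≈ 0.01713. Doubling: P(τ_{4.86} ≤ 5.27) ≈ 2 · 0.01713 = 0.03426 ≈ 0.0343.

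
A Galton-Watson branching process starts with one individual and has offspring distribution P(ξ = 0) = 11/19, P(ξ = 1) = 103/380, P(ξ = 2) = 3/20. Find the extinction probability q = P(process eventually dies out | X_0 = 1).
q = 1

Mean offspring μ = 0·11/19 + 1·103/380 + 2·3/20 = 217/380 ≤ 1. For μ ≤ 1 with offspring not concentrated at 1, the Galton-Watson process goes extinct almost surely, so q = 1.
(Algebraic check: The pgf is f(s) = 11/19 + 103/380·s + 3/20·s². The extinction probability q is the smallest fixed point of f in [0, 1]. Setting s = f(s):
  3/20·s² + (103/380 − 1)·s + 11/19 = 0
  3/20·s² − (11/19 + 3/20)·s + 11/19 = 0
which factors as (s − 1)·(3/20·s − 11/19) = 0, giving roots s = 1 and s = (11/19)/(3/20) = 220/57. Since 220/57 ≥ 1, the smallest root in [0, 1] is s = 1.)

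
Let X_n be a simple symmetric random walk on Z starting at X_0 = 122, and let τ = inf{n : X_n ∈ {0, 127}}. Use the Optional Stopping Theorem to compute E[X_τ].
E[X_τ] = 122

X_n is a martingale and τ is a bounded-mean stopping time (indeed τ is finite a.s. with bounded expectation since the walk is in a bounded region). By the OST, E[X_τ] = E[X_0] = 122. Equivalently: E[X_τ] = 127 · P(hit 127 first) + 0 · P(hit 0 first) = 127 · (122/127) = 122.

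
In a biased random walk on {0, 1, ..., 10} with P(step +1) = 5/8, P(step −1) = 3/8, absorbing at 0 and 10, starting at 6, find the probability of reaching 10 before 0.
P(hit 10 before 0) = (1 − (3/5)^6) / (1 − (3/5)^10) = 581875/606661

Let u_k denote P(reach 10 before 0 | start at k). Boundary: u_0 = 0, u_10 = 1. Recurrence: u_k = 5/8·u_{k+1} + 3/8·u_{k-1} for 1 ≤ k ≤ 9. Try u_k = A + B·r^k with r = q/p = (3/8)/(5/8) = 3/5. Substitution satisfies the recurrence; boundary conditions give:
  u_k = (1 − r^k) / (1 − r^N) = (1 − (3/5)^6) / (1 − (3/5)^10) = 581875/606661.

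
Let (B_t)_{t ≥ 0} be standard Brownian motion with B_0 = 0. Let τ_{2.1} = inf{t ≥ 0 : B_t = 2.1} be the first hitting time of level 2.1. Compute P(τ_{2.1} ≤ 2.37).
P(τ_{2.1} ≤ 2.37) = 2(1 − Φ(2.1/√2.37)) = 2(1 − Φ(1.3641)) ≈ 0.1725

By the reflection principle for standard BM, P(τ_b ≤ t) = 2 · P(B_t ≥ b). Since B_t ~ N(0, t), P(B_t ≥ 2.1) = 1 − Φ(2.1/√t) = 1 − Φ(2.1/√2.37) = 1 − Φ(1.3641) ≈ 0.08627. Doubling: P(τ_{2.1} ≤ 2.37) ≈ 2 · 0.08627 = 0.17254 ≈ 0.1725.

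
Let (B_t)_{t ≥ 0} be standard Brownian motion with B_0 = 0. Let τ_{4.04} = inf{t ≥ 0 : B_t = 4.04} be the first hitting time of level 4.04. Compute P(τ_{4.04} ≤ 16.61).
P(τ_{4.04} ≤ 16.61) = 2(1 − Φ(4.04/√16.61)) = 2(1 − Φ(0.9913)) ≈ 0.3215

By the reflection principle for standard BM, P(τ_b ≤ t) = 2 · P(B_t ≥ b). Since B_t ~ N(0, t), P(B_t ≥ 4.04) = 1 − Φ(4.04/√t) = 1 − Φ(4.04/√16.61) = 1 − Φ(0.9913) ≈ 0.16077. Doubling: P(τ_{4.04} ≤ 16.61) ≈ 2 · 0.16077 = 0.32154 ≈ 0.3215.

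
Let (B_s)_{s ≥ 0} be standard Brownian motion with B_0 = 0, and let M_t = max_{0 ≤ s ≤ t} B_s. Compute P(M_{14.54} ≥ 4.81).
P(M_{14.54} ≥ 4.81) = 2·P(B_{14.54} ≥ 4.81) = 2(1 − Φ(4.81/√14.54)) ≈ 0.2072

By the reflection principle for Brownian motion, P(M_t ≥ a) = 2 · P(B_t ≥ a) for a ≥ 0. Since B_t ~ N(0, t), P(B_t ≥ 4.81) = 1 − Φ(4.81/√t) = 1 − Φ(4.81/√14.54) = 1 − Φ(1.2614). So
  P(M_{14.54} ≥ 4.81) = 2(1 − Φ(1.2614)) ≈ 0.2072.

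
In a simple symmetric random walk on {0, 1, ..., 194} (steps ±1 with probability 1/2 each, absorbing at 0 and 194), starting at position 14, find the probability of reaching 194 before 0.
P(hit 194 before 0) = 14/194 = 7/97

Let u_k = P(hit 194 before 0 | start at k). Then u_0 = 0, u_194 = 1, and u_k = u_{k-1}/2 + u_{k+1}/2 for 1 ≤ k ≤ 193. This harmonic recurrence is solved by u_k = k/194, giving u_14 = 14/194 = 7/97.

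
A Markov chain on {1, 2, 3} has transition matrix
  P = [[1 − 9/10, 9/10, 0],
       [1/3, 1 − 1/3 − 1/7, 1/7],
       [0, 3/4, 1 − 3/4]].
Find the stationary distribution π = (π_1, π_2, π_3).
π = (14/59, 189/295, 36/295)

This is a birth-death chain on three states, which satisfies detailed balance: π_1 · P_{12} = π_2 · P_{21} and π_2 · P_{23} = π_3 · P_{32}.
From π_1 · 9/10 = π_2 · 1/3: π_2/π_1 = (9/10)/(1/3) = 27/10.
From π_2 · 1/7 = π_3 · 3/4: π_3/π_2 = (1/7)/(3/4) = 4/21.
Take π_1 proportional to 1; then unnormalized π = (1, 27/10, 18/35). Normalize by dividing by the sum 59/14:
  π = (14/59, 189/295, 36/295).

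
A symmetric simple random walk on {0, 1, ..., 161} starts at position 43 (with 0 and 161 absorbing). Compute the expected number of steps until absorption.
E[τ | X_0 = 43] = 5074

Let v_k = E[τ | X_0 = k]. Boundary: v_0 = v_161 = 0. Recurrence: v_k = 1 + (v_{k-1} + v_{k+1})/2 for 1 ≤ k ≤ 160. The particular solution to v_k − (v_{k-1} + v_{k+1})/2 = 1 is v_k = −k^2. Adding homogeneous solution A + B k and matching boundaries gives v_k = k (161 − k). Substituting k = 43: v_43 = 43 · 118 = 5074.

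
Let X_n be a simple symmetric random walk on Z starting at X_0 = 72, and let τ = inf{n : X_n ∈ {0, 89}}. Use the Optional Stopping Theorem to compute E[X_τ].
E[X_τ] = 72

X_n is a martingale and τ is a bounded-mean stopping time (indeed τ is finite a.s. with bounded expectation since the walk is in a bounded region). By the OST, E[X_τ] = E[X_0] = 72. Equivalently: E[X_τ] = 89 · P(hit 89 first) + 0 · P(hit 0 first) = 89 · (72/89) = 72.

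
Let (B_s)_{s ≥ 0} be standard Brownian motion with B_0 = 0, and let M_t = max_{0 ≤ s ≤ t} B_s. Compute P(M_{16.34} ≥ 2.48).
P(M_{16.34} ≥ 2.48) = 2·P(B_{16.34} ≥ 2.48) = 2(1 − Φ(2.48/√16.34)) ≈ 0.5395

By the reflection principle for Brownian motion, P(M_t ≥ a) = 2 · P(B_t ≥ a) for a ≥ 0. Since B_t ~ N(0, t), P(B_t ≥ 2.48) = 1 − Φ(2.48/√t) = 1 − Φ(2.48/√16.34) = 1 − Φ(0.6135). So
  P(M_{16.34} ≥ 2.48) = 2(1 − Φ(0.6135)) ≈ 0.5395.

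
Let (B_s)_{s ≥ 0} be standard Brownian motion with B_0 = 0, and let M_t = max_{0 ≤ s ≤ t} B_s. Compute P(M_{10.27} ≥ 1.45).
P(M_{10.27} ≥ 1.45) = 2·P(B_{10.27} ≥ 1.45) = 2(1 − Φ(1.45/√10.27)) ≈ 0.6509

By the reflection principle for Brownian motion, P(M_t ≥ a) = 2 · P(B_t ≥ a) for a ≥ 0. Since B_t ~ N(0, t), P(B_t ≥ 1.45) = 1 − Φ(1.45/√t) = 1 − Φ(1.45/√10.27) = 1 − Φ(0.4525). So
  P(M_{10.27} ≥ 1.45) = 2(1 − Φ(0.4525)) ≈ 0.6509.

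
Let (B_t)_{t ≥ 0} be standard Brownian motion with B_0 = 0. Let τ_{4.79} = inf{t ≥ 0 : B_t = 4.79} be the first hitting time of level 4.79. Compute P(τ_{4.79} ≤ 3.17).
P(τ_{4.79} ≤ 3.17) = 2(1 − Φ(4.79/√3.17)) = 2(1 − Φ(2.6903)) ≈ 0.0071

By the reflection principle for standard BM, P(τ_b ≤ t) = 2 · P(B_t ≥ b). Since B_t ~ N(0, t), P(B_t ≥ 4.79) = 1 − Φ(4.79/√t) = 1 − Φ(4.79/√3.17) = 1 − Φ(2.6903) ≈ 0.00357. Doubling: P(τ_{4.79} ≤ 3.17) ≈ 2 · 0.00357 = 0.00714 ≈ 0.0071.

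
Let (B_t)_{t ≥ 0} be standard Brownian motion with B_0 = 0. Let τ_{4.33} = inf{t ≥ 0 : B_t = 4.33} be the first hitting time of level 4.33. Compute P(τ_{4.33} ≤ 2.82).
P(τ_{4.33} ≤ 2.82) = 2(1 − Φ(4.33/√2.82)) = 2(1 − Φ(2.5785)) ≈ 0.0099

By the reflection principle for standard BM, P(τ_b ≤ t) = 2 · P(B_t ≥ b). Since B_t ~ N(0, t), P(B_t ≥ 4.33) = 1 − Φ(4.33/√t) = 1 − Φ(4.33/√2.82) = 1 − Φ(2.5785) ≈ 0.00496. Doubling: P(τ_{4.33} ≤ 2.82) ≈ 2 · 0.00496 = 0.00992 ≈ 0.0099.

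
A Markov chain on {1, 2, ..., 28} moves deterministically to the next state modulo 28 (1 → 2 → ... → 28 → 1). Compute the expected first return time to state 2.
E[T_2 | X_0 = 2] = 28

The chain cycles deterministically, so starting at state 2 it returns in exactly 28 steps. Equivalently, the stationary distribution is uniform π_j = 1/28 for every state j, so by Kac's formula E[T_2] = 1/π_2 = 28.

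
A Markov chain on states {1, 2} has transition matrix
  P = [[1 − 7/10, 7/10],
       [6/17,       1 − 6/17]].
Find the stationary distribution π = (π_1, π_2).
π_1 = 60/179, π_2 = 119/179

Solve πP = π with π_1 + π_2 = 1. From πP = π: π_1 · (1 − 7/10) + π_2 · 6/17 = π_1 ⇒ π_2 · 6/17 = π_1 · 7/10 ⇒ π_2/π_1 = (7/10)/(6/17) = 119/60. Together with π_1 + π_2 = 1:
  π_1 = (6/17)/(7/10 + 6/17) = (6/17)/(179/170) = 60/179,
  π_2 = (7/10)/(7/10 + 6/17) = (7/10)/(179/170) = 119/179.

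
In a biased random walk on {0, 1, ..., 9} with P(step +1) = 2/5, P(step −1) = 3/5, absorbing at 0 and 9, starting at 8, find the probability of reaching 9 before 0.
P(hit 9 before 0) = (1 − (3/2)^8) / (1 − (3/2)^9) = 12610/19171

Let u_k denote P(reach 9 before 0 | start at k). Boundary: u_0 = 0, u_9 = 1. Recurrence: u_k = 2/5·u_{k+1} + 3/5·u_{k-1} for 1 ≤ k ≤ 8. Try u_k = A + B·r^k with r = q/p = (3/5)/(2/5) = 3/2. Substitution satisfies the recurrence; boundary conditions give:
  u_k = (1 − r^k) / (1 − r^N) = (1 − (3/2)^8) / (1 − (3/2)^9) = 12610/19171.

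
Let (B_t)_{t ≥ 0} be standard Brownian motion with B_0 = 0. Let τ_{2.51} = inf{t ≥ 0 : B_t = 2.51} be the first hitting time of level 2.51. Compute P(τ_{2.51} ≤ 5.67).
P(τ_{2.51} ≤ 5.67) = 2(1 − Φ(2.51/√5.67)) = 2(1 − Φ(1.0541)) ≈ 0.2918

By the reflection principle for standard BM, P(τ_b ≤ t) = 2 · P(B_t ≥ b). Since B_t ~ N(0, t), P(B_t ≥ 2.51) = 1 − Φ(2.51/√t) = 1 − Φ(2.51/√5.67) = 1 − Φ(1.0541) ≈ 0.14592. Doubling: P(τ_{2.51} ≤ 5.67) ≈ 2 · 0.14592 = 0.29184 ≈ 0.2918.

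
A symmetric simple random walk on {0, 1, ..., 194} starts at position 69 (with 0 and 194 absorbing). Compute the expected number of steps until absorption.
E[τ | X_0 = 69] = 8625

Let v_k = E[τ | X_0 = k]. Boundary: v_0 = v_194 = 0. Recurrence: v_k = 1 + (v_{k-1} + v_{k+1})/2 for 1 ≤ k ≤ 193. The particular solution to v_k − (v_{k-1} + v_{k+1})/2 = 1 is v_k = −k^2. Adding homogeneous solution A + B k and matching boundaries gives v_k = k (194 − k). Substituting k = 69: v_69 = 69 · 125 = 8625.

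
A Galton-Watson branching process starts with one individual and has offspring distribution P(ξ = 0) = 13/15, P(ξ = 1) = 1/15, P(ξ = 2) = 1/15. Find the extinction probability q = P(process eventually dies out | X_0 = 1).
q = 1

Mean offspring μ = 0·13/15 + 1·1/15 + 2·1/15 = 1/5 ≤ 1. For μ ≤ 1 with offspring not concentrated at 1, the Galton-Watson process goes extinct almost surely, so q = 1.
(Algebraic check: The pgf is f(s) = 13/15 + 1/15·s + 1/15·s². The extinction probability q is the smallest fixed point of f in [0, 1]. Setting s = f(s):
  1/15·s² + (1/15 − 1)·s + 13/15 = 0
  1/15·s² − (13/15 + 1/15)·s + 13/15 = 0
which factors as (s − 1)·(1/15·s − 13/15) = 0, giving roots s = 1 and s = (13/15)/(1/15) = 13. Since 13 ≥ 1, the smallest root in [0, 1] is s = 1.)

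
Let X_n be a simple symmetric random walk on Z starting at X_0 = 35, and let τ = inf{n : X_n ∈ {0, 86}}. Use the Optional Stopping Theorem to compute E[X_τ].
E[X_τ] = 35

X_n is a martingale and τ is a bounded-mean stopping time (indeed τ is finite a.s. with bounded expectation since the walk is in a bounded region). By the OST, E[X_τ] = E[X_0] = 35. Equivalently: E[X_τ] = 86 · P(hit 86 first) + 0 · P(hit 0 first) = 86 · (35/86) = 35.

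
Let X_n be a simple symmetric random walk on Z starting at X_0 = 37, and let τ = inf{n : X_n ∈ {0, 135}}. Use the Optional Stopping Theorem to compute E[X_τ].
E[X_τ] = 37

X_n is a martingale and τ is a bounded-mean stopping time (indeed τ is finite a.s. with bounded expectation since the walk is in a bounded region). By the OST, E[X_τ] = E[X_0] = 37. Equivalently: E[X_τ] = 135 · P(hit 135 first) + 0 · P(hit 0 first) = 135 · (37/135) = 37.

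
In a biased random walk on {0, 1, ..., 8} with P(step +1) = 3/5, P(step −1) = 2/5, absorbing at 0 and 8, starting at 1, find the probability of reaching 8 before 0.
P(hit 8 before 0) = (1 − (2/3)^1) / (1 − (2/3)^8) = 2187/6305

Let u_k denote P(reach 8 before 0 | start at k). Boundary: u_0 = 0, u_8 = 1. Recurrence: u_k = 3/5·u_{k+1} + 2/5·u_{k-1} for 1 ≤ k ≤ 7. Try u_k = A + B·r^k with r = q/p = (2/5)/(3/5) = 2/3. Substitution satisfies the recurrence; boundary conditions give:
  u_k = (1 − r^k) / (1 − r^N) = (1 − (2/3)^1) / (1 − (2/3)^8) = 2187/6305.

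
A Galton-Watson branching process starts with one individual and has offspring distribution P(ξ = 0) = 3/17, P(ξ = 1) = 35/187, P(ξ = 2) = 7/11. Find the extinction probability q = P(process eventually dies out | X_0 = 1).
q = 33/119

The pgf is f(s) = 3/17 + 35/187·s + 7/11·s². The extinction probability q is the smallest fixed point of f in [0, 1]. Setting s = f(s):
  7/11·s² + (35/187 − 1)·s + 3/17 = 0
  7/11·s² − (3/17 + 7/11)·s + 3/17 = 0
which factors as (s − 1)·(7/11·s − 3/17) = 0, giving roots s = 1 and s = (3/17)/(7/11) = 33/119.
Mean offspring μ = 35/187 + 2·7/11 = 273/187 > 1 (supercritical), so q < 1. The extinction probability is the smaller root: q = (3/17)/(7/11) = 33/119.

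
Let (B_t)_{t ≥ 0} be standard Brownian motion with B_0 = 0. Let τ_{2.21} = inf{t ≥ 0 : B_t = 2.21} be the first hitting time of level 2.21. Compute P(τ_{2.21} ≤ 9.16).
P(τ_{2.21} ≤ 9.16) = 2(1 − Φ(2.21/√9.16)) = 2(1 − Φ(0.7302)) ≈ 0.4653

By the reflection principle for standard BM, P(τ_b ≤ t) = 2 · P(B_t ≥ b). Since B_t ~ N(0, t), P(B_t ≥ 2.21) = 1 − Φ(2.21/√t) = 1 − Φ(2.21/√9.16) = 1 − Φ(0.7302) ≈ 0.23263. Doubling: P(τ_{2.21} ≤ 9.16) ≈ 2 · 0.23263 = 0.46526 ≈ 0.4653.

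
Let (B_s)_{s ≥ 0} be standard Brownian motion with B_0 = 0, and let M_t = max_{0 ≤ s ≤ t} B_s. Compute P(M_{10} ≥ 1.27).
P(M_{10} ≥ 1.27) = 2·P(B_{10} ≥ 1.27) = 2(1 − Φ(1.27/√10)) ≈ 0.6880

By the reflection principle for Brownian motion, P(M_t ≥ a) = 2 · P(B_t ≥ a) for a ≥ 0. Since B_t ~ N(0, t), P(B_t ≥ 1.27) = 1 − Φ(1.27/√t) = 1 − Φ(1.27/√10) = 1 − Φ(0.4016). So
  P(M_{10} ≥ 1.27) = 2(1 − Φ(0.4016)) ≈ 0.6880.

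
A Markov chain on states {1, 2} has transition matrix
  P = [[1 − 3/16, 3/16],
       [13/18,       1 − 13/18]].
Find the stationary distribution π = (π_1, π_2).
π_1 = 104/131, π_2 = 27/131

Solve πP = π with π_1 + π_2 = 1. From πP = π: π_1 · (1 − 3/16) + π_2 · 13/18 = π_1 ⇒ π_2 · 13/18 = π_1 · 3/16 ⇒ π_2/π_1 = (3/16)/(13/18) = 27/104. Together with π_1 + π_2 = 1:
  π_1 = (13/18)/(3/16 + 13/18) = (13/18)/(131/144) = 104/131,
  π_2 = (3/16)/(3/16 + 13/18) = (3/16)/(131/144) = 27/131.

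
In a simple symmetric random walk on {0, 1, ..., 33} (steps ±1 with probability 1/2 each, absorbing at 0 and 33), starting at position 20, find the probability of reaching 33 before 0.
P(hit 33 before 0) = 20/33

Let u_k = P(hit 33 before 0 | start at k). Then u_0 = 0, u_33 = 1, and u_k = u_{k-1}/2 + u_{k+1}/2 for 1 ≤ k ≤ 32. This harmonic recurrence is solved by u_k = k/33, giving u_20 = 20/33.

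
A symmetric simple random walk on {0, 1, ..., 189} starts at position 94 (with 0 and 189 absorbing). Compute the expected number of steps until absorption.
E[τ | X_0 = 94] = 8930

Let v_k = E[τ | X_0 = k]. Boundary: v_0 = v_189 = 0. Recurrence: v_k = 1 + (v_{k-1} + v_{k+1})/2 for 1 ≤ k ≤ 188. The particular solution to v_k − (v_{k-1} + v_{k+1})/2 = 1 is v_k = −k^2. Adding homogeneous solution A + B k and matching boundaries gives v_k = k (189 − k). Substituting k = 94: v_94 = 94 · 95 = 8930.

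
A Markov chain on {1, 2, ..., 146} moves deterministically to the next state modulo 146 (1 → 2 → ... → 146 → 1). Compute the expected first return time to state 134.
E[T_134 | X_0 = 134] = 146

The chain cycles deterministically, so starting at state 134 it returns in exactly 146 steps. Equivalently, the stationary distribution is uniform π_j = 1/146 for every state j, so by Kac's formula E[T_134] = 1/π_134 = 146.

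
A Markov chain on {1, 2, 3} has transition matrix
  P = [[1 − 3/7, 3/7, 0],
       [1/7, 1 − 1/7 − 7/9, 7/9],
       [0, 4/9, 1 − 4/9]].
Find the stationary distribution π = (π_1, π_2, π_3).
π = (4/37, 12/37, 21/37)

This is a birth-death chain on three states, which satisfies detailed balance: π_1 · P_{12} = π_2 · P_{21} and π_2 · P_{23} = π_3 · P_{32}.
From π_1 · 3/7 = π_2 · 1/7: π_2/π_1 = (3/7)/(1/7) = 3.
From π_2 · 7/9 = π_3 · 4/9: π_3/π_2 = (7/9)/(4/9) = 7/4.
Take π_1 proportional to 1; then unnormalized π = (1, 3, 21/4). Normalize by dividing by the sum 37/4:
  π = (4/37, 12/37, 21/37).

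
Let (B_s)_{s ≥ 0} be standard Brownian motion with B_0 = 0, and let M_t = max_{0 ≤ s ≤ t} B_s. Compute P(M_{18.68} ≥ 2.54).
P(M_{18.68} ≥ 2.54) = 2·P(B_{18.68} ≥ 2.54) = 2(1 − Φ(2.54/√18.68)) ≈ 0.5567

By the reflection principle for Brownian motion, P(M_t ≥ a) = 2 · P(B_t ≥ a) for a ≥ 0. Since B_t ~ N(0, t), P(B_t ≥ 2.54) = 1 − Φ(2.54/√t) = 1 − Φ(2.54/√18.68) = 1 − Φ(0.5877). So
  P(M_{18.68} ≥ 2.54) = 2(1 − Φ(0.5877)) ≈ 0.5567.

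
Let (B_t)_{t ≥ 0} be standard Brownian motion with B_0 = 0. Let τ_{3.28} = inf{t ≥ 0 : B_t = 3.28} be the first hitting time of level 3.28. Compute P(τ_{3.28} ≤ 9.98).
P(τ_{3.28} ≤ 9.98) = 2(1 − Φ(3.28/√9.98)) = 2(1 − Φ(1.0383)) ≈ 0.2991

By the reflection principle for standard BM, P(τ_b ≤ t) = 2 · P(B_t ≥ b). Since B_t ~ N(0, t), P(B_t ≥ 3.28) = 1 − Φ(3.28/√t) = 1 − Φ(3.28/√9.98) = 1 − Φ(1.0383) ≈ 0.14957. Doubling: P(τ_{3.28} ≤ 9.98) ≈ 2 · 0.14957 = 0.29914 ≈ 0.2991.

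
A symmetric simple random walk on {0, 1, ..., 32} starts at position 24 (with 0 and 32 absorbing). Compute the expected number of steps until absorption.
E[τ | X_0 = 24] = 192

Let v_k = E[τ | X_0 = k]. Boundary: v_0 = v_32 = 0. Recurrence: v_k = 1 + (v_{k-1} + v_{k+1})/2 for 1 ≤ k ≤ 31. The particular solution to v_k − (v_{k-1} + v_{k+1})/2 = 1 is v_k = −k^2. Adding homogeneous solution A + B k and matching boundaries gives v_k = k (32 − k). Substituting k = 24: v_24 = 24 · 8 = 192.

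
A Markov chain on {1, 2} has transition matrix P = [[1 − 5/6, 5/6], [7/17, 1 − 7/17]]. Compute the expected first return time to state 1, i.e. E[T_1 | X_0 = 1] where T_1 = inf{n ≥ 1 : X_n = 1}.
E[T_1 | X_0 = 1] = 1/π_1 = 127/42

For an irreducible recurrent Markov chain with stationary distribution π, E[T_i | X_0 = i] = 1/π_i (Kac's formula). Here π_1 = (7/17)/(5/6 + 7/17) = (7/17)/(127/102) = 42/127, so E[T_1 | X_0 = 1] = 1/π_1 = (5/6 + 7/17)/(7/17) = (127/102)/(7/17) = 127/42.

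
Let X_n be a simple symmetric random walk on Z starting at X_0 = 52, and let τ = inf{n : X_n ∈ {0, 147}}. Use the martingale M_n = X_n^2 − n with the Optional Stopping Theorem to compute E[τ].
E[τ] = 4940

M_n = X_n^2 − n is a martingale (since E[X_{n+1}^2 | F_n] = X_n^2 + 1). By OST (τ has finite mean in a bounded region), E[M_τ] = E[M_0] = X_0^2 − 0 = 52^2 = 2704. Also E[M_τ] = E[X_τ^2] − E[τ]. The walk exits at 0 or 147, with P(hit 147 first) = 52/147, so E[X_τ^2] = 147^2 · 52/147 + 0 = 7644. Thus E[τ] = E[X_τ^2] − E[M_τ] = 7644 − 2704 = 4940 = 52(147 − 52) = 4940.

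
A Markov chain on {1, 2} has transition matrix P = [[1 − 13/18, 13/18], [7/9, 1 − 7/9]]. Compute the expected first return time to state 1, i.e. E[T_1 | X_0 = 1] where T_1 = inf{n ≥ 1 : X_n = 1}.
E[T_1 | X_0 = 1] = 1/π_1 = 27/14

For an irreducible recurrent Markov chain with stationary distribution π, E[T_i | X_0 = i] = 1/π_i (Kac's formula). Here π_1 = (7/9)/(13/18 + 7/9) = (7/9)/(3/2) = 14/27, so E[T_1 | X_0 = 1] = 1/π_1 = (13/18 + 7/9)/(7/9) = (3/2)/(7/9) = 27/14.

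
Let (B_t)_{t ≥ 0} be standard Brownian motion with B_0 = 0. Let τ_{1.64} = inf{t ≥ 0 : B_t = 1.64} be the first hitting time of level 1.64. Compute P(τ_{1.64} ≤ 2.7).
P(τ_{1.64} ≤ 2.7) = 2(1 − Φ(1.64/√2.7)) = 2(1 − Φ(0.9981)) ≈ 0.3182

By the reflection principle for standard BM, P(τ_b ≤ t) = 2 · P(B_t ≥ b). Since B_t ~ N(0, t), P(B_t ≥ 1.64) = 1 − Φ(1.64/√t) = 1 − Φ(1.64/√2.7) = 1 − Φ(0.9981) ≈ 0.15912. Doubling: P(τ_{1.64} ≤ 2.7) ≈ 2 · 0.15912 = 0.31824 ≈ 0.3182.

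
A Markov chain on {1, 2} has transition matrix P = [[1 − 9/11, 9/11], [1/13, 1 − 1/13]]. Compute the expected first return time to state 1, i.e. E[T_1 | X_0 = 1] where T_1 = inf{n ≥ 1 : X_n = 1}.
E[T_1 | X_0 = 1] = 1/π_1 = 128/11

For an irreducible recurrent Markov chain with stationary distribution π, E[T_i | X_0 = i] = 1/π_i (Kac's formula). Here π_1 = (1/13)/(9/11 + 1/13) = (1/13)/(128/143) = 11/128, so E[T_1 | X_0 = 1] = 1/π_1 = (9/11 + 1/13)/(1/13) = (128/143)/(1/13) = 128/11.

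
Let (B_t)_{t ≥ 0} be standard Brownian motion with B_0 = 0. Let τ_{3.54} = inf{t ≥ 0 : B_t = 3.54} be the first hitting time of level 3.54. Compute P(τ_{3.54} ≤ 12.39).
P(τ_{3.54} ≤ 12.39) = 2(1 − Φ(3.54/√12.39)) = 2(1 − Φ(1.0057)) ≈ 0.3146

By the reflection principle for standard BM, P(τ_b ≤ t) = 2 · P(B_t ≥ b). Since B_t ~ N(0, t), P(B_t ≥ 3.54) = 1 − Φ(3.54/√t) = 1 − Φ(3.54/√12.39) = 1 − Φ(1.0057) ≈ 0.15728. Doubling: P(τ_{3.54} ≤ 12.39) ≈ 2 · 0.15728 = 0.31456 ≈ 0.3146.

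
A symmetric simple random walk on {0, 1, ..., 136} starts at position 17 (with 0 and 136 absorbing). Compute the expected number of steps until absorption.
E[τ | X_0 = 17] = 2023

Let v_k = E[τ | X_0 = k]. Boundary: v_0 = v_136 = 0. Recurrence: v_k = 1 + (v_{k-1} + v_{k+1})/2 for 1 ≤ k ≤ 135. The particular solution to v_k − (v_{k-1} + v_{k+1})/2 = 1 is v_k = −k^2. Adding homogeneous solution A + B k and matching boundaries gives v_k = k (136 − k). Substituting k = 17: v_17 = 17 · 119 = 2023.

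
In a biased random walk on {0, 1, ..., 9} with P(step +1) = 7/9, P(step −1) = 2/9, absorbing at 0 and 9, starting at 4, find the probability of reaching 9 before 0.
P(hit 9 before 0) = (1 − (2/7)^4) / (1 − (2/7)^9) = 8016939/8070619

Let u_k denote P(reach 9 before 0 | start at k). Boundary: u_0 = 0, u_9 = 1. Recurrence: u_k = 7/9·u_{k+1} + 2/9·u_{k-1} for 1 ≤ k ≤ 8. Try u_k = A + B·r^k with r = q/p = (2/9)/(7/9) = 2/7. Substitution satisfies the recurrence; boundary conditions give:
  u_k = (1 − r^k) / (1 − r^N) = (1 − (2/7)^4) / (1 − (2/7)^9) = 8016939/8070619.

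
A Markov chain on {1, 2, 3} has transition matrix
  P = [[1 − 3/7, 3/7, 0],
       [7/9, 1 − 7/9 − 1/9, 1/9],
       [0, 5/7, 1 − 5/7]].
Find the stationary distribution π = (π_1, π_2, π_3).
π = (245/401, 135/401, 21/401)

This is a birth-death chain on three states, which satisfies detailed balance: π_1 · P_{12} = π_2 · P_{21} and π_2 · P_{23} = π_3 · P_{32}.
From π_1 · 3/7 = π_2 · 7/9: π_2/π_1 = (3/7)/(7/9) = 27/49.
From π_2 · 1/9 = π_3 · 5/7: π_3/π_2 = (1/9)/(5/7) = 7/45.
Take π_1 proportional to 1; then unnormalized π = (1, 27/49, 3/35). Normalize by dividing by the sum 401/245:
  π = (245/401, 135/401, 21/401).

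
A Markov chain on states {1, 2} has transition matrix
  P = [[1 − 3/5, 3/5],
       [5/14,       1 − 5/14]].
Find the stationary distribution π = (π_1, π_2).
π_1 = 25/67, π_2 = 42/67

Solve πP = π with π_1 + π_2 = 1. From πP = π: π_1 · (1 − 3/5) + π_2 · 5/14 = π_1 ⇒ π_2 · 5/14 = π_1 · 3/5 ⇒ π_2/π_1 = (3/5)/(5/14) = 42/25. Together with π_1 + π_2 = 1:
  π_1 = (5/14)/(3/5 + 5/14) = (5/14)/(67/70) = 25/67,
  π_2 = (3/5)/(3/5 + 5/14) = (3/5)/(67/70) = 42/67.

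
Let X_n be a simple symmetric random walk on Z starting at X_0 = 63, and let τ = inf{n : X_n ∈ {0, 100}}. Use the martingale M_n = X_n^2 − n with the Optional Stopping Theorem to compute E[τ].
E[τ] = 2331

M_n = X_n^2 − n is a martingale (since E[X_{n+1}^2 | F_n] = X_n^2 + 1). By OST (τ has finite mean in a bounded region), E[M_τ] = E[M_0] = X_0^2 − 0 = 63^2 = 3969. Also E[M_τ] = E[X_τ^2] − E[τ]. The walk exits at 0 or 100, with P(hit 100 first) = 63/100, so E[X_τ^2] = 100^2 · 63/100 + 0 = 6300. Thus E[τ] = E[X_τ^2] − E[M_τ] = 6300 − 3969 = 2331 = 63(100 − 63) = 2331.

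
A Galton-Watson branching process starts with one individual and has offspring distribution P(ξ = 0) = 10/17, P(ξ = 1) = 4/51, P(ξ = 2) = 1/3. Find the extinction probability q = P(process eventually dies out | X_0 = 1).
q = 1

Mean offspring μ = 0·10/17 + 1·4/51 + 2·1/3 = 38/51 ≤ 1. For μ ≤ 1 with offspring not concentrated at 1, the Galton-Watson process goes extinct almost surely, so q = 1.
(Algebraic check: The pgf is f(s) = 10/17 + 4/51·s + 1/3·s². The extinction probability q is the smallest fixed point of f in [0, 1]. Setting s = f(s):
  1/3·s² + (4/51 − 1)·s + 10/17 = 0
  1/3·s² − (10/17 + 1/3)·s + 10/17 = 0
which factors as (s − 1)·(1/3·s − 10/17) = 0, giving roots s = 1 and s = (10/17)/(1/3) = 30/17. Since 30/17 ≥ 1, the smallest root in [0, 1] is s = 1.)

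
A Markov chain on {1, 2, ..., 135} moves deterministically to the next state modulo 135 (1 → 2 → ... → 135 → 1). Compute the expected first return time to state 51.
E[T_51 | X_0 = 51] = 135

The chain cycles deterministically, so starting at state 51 it returns in exactly 135 steps. Equivalently, the stationary distribution is uniform π_j = 1/135 for every state j, so by Kac's formula E[T_51] = 1/π_51 = 135.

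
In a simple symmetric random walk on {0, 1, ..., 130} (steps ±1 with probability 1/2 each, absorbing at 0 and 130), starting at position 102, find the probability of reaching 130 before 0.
P(hit 130 before 0) = 102/130 = 51/65

Let u_k = P(hit 130 before 0 | start at k). Then u_0 = 0, u_130 = 1, and u_k = u_{k-1}/2 + u_{k+1}/2 for 1 ≤ k ≤ 129. This harmonic recurrence is solved by u_k = k/130, giving u_102 = 102/130 = 51/65.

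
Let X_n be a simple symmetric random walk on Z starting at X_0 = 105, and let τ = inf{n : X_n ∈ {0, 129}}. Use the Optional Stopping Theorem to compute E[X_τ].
E[X_τ] = 105

X_n is a martingale and τ is a bounded-mean stopping time (indeed τ is finite a.s. with bounded expectation since the walk is in a bounded region). By the OST, E[X_τ] = E[X_0] = 105. Equivalently: E[X_τ] = 129 · P(hit 129 first) + 0 · P(hit 0 first) = 129 · (105/129) = 105.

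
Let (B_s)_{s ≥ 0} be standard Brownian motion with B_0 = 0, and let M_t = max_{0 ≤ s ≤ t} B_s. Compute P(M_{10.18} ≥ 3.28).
P(M_{10.18} ≥ 3.28) = 2·P(B_{10.18} ≥ 3.28) = 2(1 − Φ(3.28/√10.18)) ≈ 0.3039

By the reflection principle for Brownian motion, P(M_t ≥ a) = 2 · P(B_t ≥ a) for a ≥ 0. Since B_t ~ N(0, t), P(B_t ≥ 3.28) = 1 − Φ(3.28/√t) = 1 − Φ(3.28/√10.18) = 1 − Φ(1.0280). So
  P(M_{10.18} ≥ 3.28) = 2(1 − Φ(1.0280)) ≈ 0.3039.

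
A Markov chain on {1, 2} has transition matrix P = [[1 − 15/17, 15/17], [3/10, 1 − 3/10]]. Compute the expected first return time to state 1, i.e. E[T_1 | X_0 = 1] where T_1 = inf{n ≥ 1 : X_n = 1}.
E[T_1 | X_0 = 1] = 1/π_1 = 67/17

For an irreducible recurrent Markov chain with stationary distribution π, E[T_i | X_0 = i] = 1/π_i (Kac's formula). Here π_1 = (3/10)/(15/17 + 3/10) = (3/10)/(201/170) = 17/67, so E[T_1 | X_0 = 1] = 1/π_1 = (15/17 + 3/10)/(3/10) = (201/170)/(3/10) = 67/17.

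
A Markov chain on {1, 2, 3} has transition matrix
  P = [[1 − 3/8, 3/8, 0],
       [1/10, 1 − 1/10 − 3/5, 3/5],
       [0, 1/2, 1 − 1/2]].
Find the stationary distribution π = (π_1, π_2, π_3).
π = (4/37, 15/37, 18/37)

This is a birth-death chain on three states, which satisfies detailed balance: π_1 · P_{12} = π_2 · P_{21} and π_2 · P_{23} = π_3 · P_{32}.
From π_1 · 3/8 = π_2 · 1/10: π_2/π_1 = (3/8)/(1/10) = 15/4.
From π_2 · 3/5 = π_3 · 1/2: π_3/π_2 = (3/5)/(1/2) = 6/5.
Take π_1 proportional to 1; then unnormalized π = (1, 15/4, 9/2). Normalize by dividing by the sum 37/4:
  π = (4/37, 15/37, 18/37).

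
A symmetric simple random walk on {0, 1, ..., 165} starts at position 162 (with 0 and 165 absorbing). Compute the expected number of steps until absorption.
E[τ | X_0 = 162] = 486

Let v_k = E[τ | X_0 = k]. Boundary: v_0 = v_165 = 0. Recurrence: v_k = 1 + (v_{k-1} + v_{k+1})/2 for 1 ≤ k ≤ 164. The particular solution to v_k − (v_{k-1} + v_{k+1})/2 = 1 is v_k = −k^2. Adding homogeneous solution A + B k and matching boundaries gives v_k = k (165 − k). Substituting k = 162: v_162 = 162 · 3 = 486.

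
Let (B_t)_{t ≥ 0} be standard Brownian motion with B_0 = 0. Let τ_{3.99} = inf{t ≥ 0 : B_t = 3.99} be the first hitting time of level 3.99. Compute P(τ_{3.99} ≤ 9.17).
P(τ_{3.99} ≤ 9.17) = 2(1 − Φ(3.99/√9.17)) = 2(1 − Φ(1.3176)) ≈ 0.1876

By the reflection principle for standard BM, P(τ_b ≤ t) = 2 · P(B_t ≥ b). Since B_t ~ N(0, t), P(B_t ≥ 3.99) = 1 − Φ(3.99/√t) = 1 − Φ(3.99/√9.17) = 1 − Φ(1.3176) ≈ 0.09382. Doubling: P(τ_{3.99} ≤ 9.17) ≈ 2 · 0.09382 = 0.18764 ≈ 0.1876.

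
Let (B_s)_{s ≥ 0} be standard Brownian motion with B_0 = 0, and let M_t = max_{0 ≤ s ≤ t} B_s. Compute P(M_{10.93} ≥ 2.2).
P(M_{10.93} ≥ 2.2) = 2·P(B_{10.93} ≥ 2.2) = 2(1 − Φ(2.2/√10.93)) ≈ 0.5058

By the reflection principle for Brownian motion, P(M_t ≥ a) = 2 · P(B_t ≥ a) for a ≥ 0. Since B_t ~ N(0, t), P(B_t ≥ 2.2) = 1 − Φ(2.2/√t) = 1 − Φ(2.2/√10.93) = 1 − Φ(0.6654). So
  P(M_{10.93} ≥ 2.2) = 2(1 − Φ(0.6654)) ≈ 0.5058.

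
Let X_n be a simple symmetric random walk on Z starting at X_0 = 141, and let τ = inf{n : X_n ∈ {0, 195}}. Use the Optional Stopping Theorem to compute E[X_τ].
E[X_τ] = 141

X_n is a martingale and τ is a bounded-mean stopping time (indeed τ is finite a.s. with bounded expectation since the walk is in a bounded region). By the OST, E[X_τ] = E[X_0] = 141. Equivalently: E[X_τ] = 195 · P(hit 195 first) + 0 · P(hit 0 first) = 195 · (141/195) = 141.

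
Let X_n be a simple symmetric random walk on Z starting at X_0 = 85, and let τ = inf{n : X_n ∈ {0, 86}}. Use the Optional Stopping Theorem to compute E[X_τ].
E[X_τ] = 85

X_n is a martingale and τ is a bounded-mean stopping time (indeed τ is finite a.s. with bounded expectation since the walk is in a bounded region). By the OST, E[X_τ] = E[X_0] = 85. Equivalently: E[X_τ] = 86 · P(hit 86 first) + 0 · P(hit 0 first) = 86 · (85/86) = 85.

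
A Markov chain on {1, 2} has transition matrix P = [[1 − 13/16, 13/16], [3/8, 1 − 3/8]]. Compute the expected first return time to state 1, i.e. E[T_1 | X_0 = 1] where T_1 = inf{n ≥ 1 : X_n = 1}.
E[T_1 | X_0 = 1] = 1/π_1 = 19/6

For an irreducible recurrent Markov chain with stationary distribution π, E[T_i | X_0 = i] = 1/π_i (Kac's formula). Here π_1 = (3/8)/(13/16 + 3/8) = (3/8)/(19/16) = 6/19, so E[T_1 | X_0 = 1] = 1/π_1 = (13/16 + 3/8)/(3/8) = (19/16)/(3/8) = 19/6.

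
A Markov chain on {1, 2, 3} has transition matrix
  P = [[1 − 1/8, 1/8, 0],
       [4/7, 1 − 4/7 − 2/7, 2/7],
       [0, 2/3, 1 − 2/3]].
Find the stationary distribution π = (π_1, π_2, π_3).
π = (16/21, 1/6, 1/14)

This is a birth-death chain on three states, which satisfies detailed balance: π_1 · P_{12} = π_2 · P_{21} and π_2 · P_{23} = π_3 · P_{32}.
From π_1 · 1/8 = π_2 · 4/7: π_2/π_1 = (1/8)/(4/7) = 7/32.
From π_2 · 2/7 = π_3 · 2/3: π_3/π_2 = (2/7)/(2/3) = 3/7.
Take π_1 proportional to 1; then unnormalized π = (1, 7/32, 3/32). Normalize by dividing by the sum 21/16:
  π = (16/21, 1/6, 1/14).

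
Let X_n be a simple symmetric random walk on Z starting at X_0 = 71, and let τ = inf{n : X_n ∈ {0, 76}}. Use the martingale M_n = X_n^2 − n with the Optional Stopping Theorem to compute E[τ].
E[τ] = 355

M_n = X_n^2 − n is a martingale (since E[X_{n+1}^2 | F_n] = X_n^2 + 1). By OST (τ has finite mean in a bounded region), E[M_τ] = E[M_0] = X_0^2 − 0 = 71^2 = 5041. Also E[M_τ] = E[X_τ^2] − E[τ]. The walk exits at 0 or 76, with P(hit 76 first) = 71/76, so E[X_τ^2] = 76^2 · 71/76 + 0 = 5396. Thus E[τ] = E[X_τ^2] − E[M_τ] = 5396 − 5041 = 355 = 71(76 − 71) = 355.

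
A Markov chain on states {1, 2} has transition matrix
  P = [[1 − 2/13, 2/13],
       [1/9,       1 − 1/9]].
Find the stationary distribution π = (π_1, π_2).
π_1 = 13/31, π_2 = 18/31

Solve πP = π with π_1 + π_2 = 1. From πP = π: π_1 · (1 − 2/13) + π_2 · 1/9 = π_1 ⇒ π_2 · 1/9 = π_1 · 2/13 ⇒ π_2/π_1 = (2/13)/(1/9) = 18/13. Together with π_1 + π_2 = 1:
  π_1 = (1/9)/(2/13 + 1/9) = (1/9)/(31/117) = 13/31,
  π_2 = (2/13)/(2/13 + 1/9) = (2/13)/(31/117) = 18/31.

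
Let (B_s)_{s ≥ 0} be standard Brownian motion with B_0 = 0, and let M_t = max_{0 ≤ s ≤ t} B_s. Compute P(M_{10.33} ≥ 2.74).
P(M_{10.33} ≥ 2.74) = 2·P(B_{10.33} ≥ 2.74) = 2(1 − Φ(2.74/√10.33)) ≈ 0.3939

By the reflection principle for Brownian motion, P(M_t ≥ a) = 2 · P(B_t ≥ a) for a ≥ 0. Since B_t ~ N(0, t), P(B_t ≥ 2.74) = 1 − Φ(2.74/√t) = 1 − Φ(2.74/√10.33) = 1 − Φ(0.8525). So
  P(M_{10.33} ≥ 2.74) = 2(1 − Φ(0.8525)) ≈ 0.3939.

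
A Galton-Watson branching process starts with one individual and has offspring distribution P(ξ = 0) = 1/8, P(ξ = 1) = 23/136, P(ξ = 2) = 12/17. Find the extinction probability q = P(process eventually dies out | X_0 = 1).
q = 17/96

The pgf is f(s) = 1/8 + 23/136·s + 12/17·s². The extinction probability q is the smallest fixed point of f in [0, 1]. Setting s = f(s):
  12/17·s² + (23/136 − 1)·s + 1/8 = 0
  12/17·s² − (1/8 + 12/17)·s + 1/8 = 0
which factors as (s − 1)·(12/17·s − 1/8) = 0, giving roots s = 1 and s = (1/8)/(12/17) = 17/96.
Mean offspring μ = 23/136 + 2·12/17 = 215/136 > 1 (supercritical), so q < 1. The extinction probability is the smaller root: q = (1/8)/(12/17) = 17/96.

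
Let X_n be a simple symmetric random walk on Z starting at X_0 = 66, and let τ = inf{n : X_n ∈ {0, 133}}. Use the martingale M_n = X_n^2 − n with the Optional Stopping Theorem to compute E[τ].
E[τ] = 4422

M_n = X_n^2 − n is a martingale (since E[X_{n+1}^2 | F_n] = X_n^2 + 1). By OST (τ has finite mean in a bounded region), E[M_τ] = E[M_0] = X_0^2 − 0 = 66^2 = 4356. Also E[M_τ] = E[X_τ^2] − E[τ]. The walk exits at 0 or 133, with P(hit 133 first) = 66/133, so E[X_τ^2] = 133^2 · 66/133 + 0 = 8778. Thus E[τ] = E[X_τ^2] − E[M_τ] = 8778 − 4356 = 4422 = 66(133 − 66) = 4422.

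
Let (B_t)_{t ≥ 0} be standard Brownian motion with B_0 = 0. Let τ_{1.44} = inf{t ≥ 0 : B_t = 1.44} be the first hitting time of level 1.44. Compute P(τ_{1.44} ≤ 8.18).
P(τ_{1.44} ≤ 8.18) = 2(1 − Φ(1.44/√8.18)) = 2(1 − Φ(0.5035)) ≈ 0.6146

By the reflection principle for standard BM, P(τ_b ≤ t) = 2 · P(B_t ≥ b). Since B_t ~ N(0, t), P(B_t ≥ 1.44) = 1 − Φ(1.44/√t) = 1 − Φ(1.44/√8.18) = 1 − Φ(0.5035) ≈ 0.30731. Doubling: P(τ_{1.44} ≤ 8.18) ≈ 2 · 0.30731 = 0.61462 ≈ 0.6146.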